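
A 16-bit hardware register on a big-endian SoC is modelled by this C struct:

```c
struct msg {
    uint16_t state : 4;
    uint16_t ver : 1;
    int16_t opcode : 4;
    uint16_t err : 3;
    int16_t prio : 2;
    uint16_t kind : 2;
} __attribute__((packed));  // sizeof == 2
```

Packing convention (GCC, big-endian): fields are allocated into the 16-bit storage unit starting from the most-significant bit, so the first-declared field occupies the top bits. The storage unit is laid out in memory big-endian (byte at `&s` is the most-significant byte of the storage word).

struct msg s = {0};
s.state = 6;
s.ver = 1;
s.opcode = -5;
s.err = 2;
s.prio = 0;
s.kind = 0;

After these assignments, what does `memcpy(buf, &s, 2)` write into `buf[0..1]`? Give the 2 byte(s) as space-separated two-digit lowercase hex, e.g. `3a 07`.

6d a0

[12+:4] state=6 & 0xf = 0x6; word=0x6000
[11+:1] ver=1 & 0x1 = 0x1; word=0x6800
[7+:4] opcode=-5 & 0xf = 0xb; word=0x6d80
[4+:3] err=2 & 0x7 = 0x2; word=0x6da0
[2+:2] prio=0 & 0x3 = 0x0; word=0x6da0
[0+:2] kind=0 & 0x3 = 0x0; word=0x6da0
word = 0x6da0 → big-endian bytes:
  [0]=0x6d  [1]=0xa0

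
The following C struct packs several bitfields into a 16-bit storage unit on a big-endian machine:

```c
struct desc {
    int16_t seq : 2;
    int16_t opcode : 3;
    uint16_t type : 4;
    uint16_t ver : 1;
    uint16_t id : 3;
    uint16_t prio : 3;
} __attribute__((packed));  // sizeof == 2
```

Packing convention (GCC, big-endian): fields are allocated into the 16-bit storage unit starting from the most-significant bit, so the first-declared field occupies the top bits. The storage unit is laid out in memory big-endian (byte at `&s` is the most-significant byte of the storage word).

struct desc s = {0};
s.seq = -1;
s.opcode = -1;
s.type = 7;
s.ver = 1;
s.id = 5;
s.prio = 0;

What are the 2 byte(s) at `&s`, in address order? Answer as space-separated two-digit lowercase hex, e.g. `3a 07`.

seq (2b) val=-1 bits=0x3 at bit 14: 0xc000
opcode (3b) val=-1 bits=0x7 at bit 11: 0xf800
type (4b) val=7 bits=0x7 at bit 7: 0xfb80
ver (1b) val=1 bits=0x1 at bit 6: 0xfbc0
id (3b) val=5 bits=0x5 at bit 3: 0xfbe8
prio (3b) val=0 bits=0x0 at bit 0: 0xfbe8
word = 0xfbe8 → big-endian bytes:
  [0]=0xfb  [1]=0xe8

fb e8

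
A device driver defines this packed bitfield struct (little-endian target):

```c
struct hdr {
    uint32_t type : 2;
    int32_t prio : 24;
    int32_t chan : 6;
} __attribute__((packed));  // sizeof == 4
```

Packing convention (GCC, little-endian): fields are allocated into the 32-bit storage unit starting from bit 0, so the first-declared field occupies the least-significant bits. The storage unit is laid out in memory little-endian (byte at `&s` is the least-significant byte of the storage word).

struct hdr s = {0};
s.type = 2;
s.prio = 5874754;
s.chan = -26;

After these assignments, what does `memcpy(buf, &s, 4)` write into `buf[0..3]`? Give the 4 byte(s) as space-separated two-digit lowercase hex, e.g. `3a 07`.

0a 91 66 99

[0+:2] type=2 & 0x3 = 0x2; word=0x00000002
[2+:24] prio=5874754 & 0xffffff = 0x59a442; word=0x0166910a
[26+:6] chan=-26 & 0x3f = 0x26; word=0x9966910a
word = 0x9966910a → little-endian bytes:
  [0]=0x0a  [1]=0x91  [2]=0x66  [3]=0x99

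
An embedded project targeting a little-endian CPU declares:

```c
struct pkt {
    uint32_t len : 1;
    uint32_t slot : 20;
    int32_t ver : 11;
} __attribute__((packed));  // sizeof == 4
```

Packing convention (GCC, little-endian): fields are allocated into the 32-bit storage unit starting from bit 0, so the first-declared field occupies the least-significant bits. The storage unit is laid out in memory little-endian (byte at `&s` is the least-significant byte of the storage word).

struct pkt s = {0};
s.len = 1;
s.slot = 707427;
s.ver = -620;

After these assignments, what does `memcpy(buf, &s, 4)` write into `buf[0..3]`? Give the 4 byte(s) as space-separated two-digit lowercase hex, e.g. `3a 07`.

c7 96 95 b2

len (1b) val=1 bits=0x1 at bit 0: 0x00000001
slot (20b) val=707427 bits=0xacb63 at bit 1: 0x001596c7
ver (11b) val=-620 bits=0x594 at bit 21: 0xb29596c7
word = 0xb29596c7 → little-endian bytes:
  [0]=0xc7  [1]=0x96  [2]=0x95  [3]=0xb2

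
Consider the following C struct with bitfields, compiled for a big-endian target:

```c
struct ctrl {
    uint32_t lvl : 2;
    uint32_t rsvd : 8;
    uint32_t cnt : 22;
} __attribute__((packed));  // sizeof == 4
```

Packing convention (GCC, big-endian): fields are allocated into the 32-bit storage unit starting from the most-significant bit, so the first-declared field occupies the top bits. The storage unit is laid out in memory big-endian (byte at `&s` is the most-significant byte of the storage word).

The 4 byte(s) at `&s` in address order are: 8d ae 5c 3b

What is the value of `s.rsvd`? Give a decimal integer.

54

[0]=0x8d [1]=0xae [2]=0x5c [3]=0x3b (big-endian) → word 0x8dae5c3b
lvl:2 @ bit 30 → (0x8dae5c3b>>30)&0x3 = 0x2
rsvd:8 @ bit 22 → (0x8dae5c3b>>22)&0xff = 0x36  ←
cnt:22 @ bit 0 → (0x8dae5c3b>>0)&0x3fffff = 0x2e5c3b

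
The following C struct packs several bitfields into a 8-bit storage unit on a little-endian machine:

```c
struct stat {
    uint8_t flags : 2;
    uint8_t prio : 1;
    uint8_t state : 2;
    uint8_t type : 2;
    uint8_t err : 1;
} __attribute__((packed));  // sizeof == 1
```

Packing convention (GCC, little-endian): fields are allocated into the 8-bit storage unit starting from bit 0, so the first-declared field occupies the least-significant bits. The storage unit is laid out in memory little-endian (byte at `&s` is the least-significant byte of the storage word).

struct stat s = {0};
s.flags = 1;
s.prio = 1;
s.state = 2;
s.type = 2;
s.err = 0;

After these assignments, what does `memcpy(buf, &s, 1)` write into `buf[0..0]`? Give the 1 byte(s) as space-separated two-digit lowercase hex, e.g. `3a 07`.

55

flags:2 = 1 → 0x1 << 0 → word 0x01
prio:1 = 1 → 0x1 << 2 → word 0x05
state:2 = 2 → 0x2 << 3 → word 0x15
type:2 = 2 → 0x2 << 5 → word 0x55
err:1 = 0 → 0x0 << 7 → word 0x55
word = 0x55 → little-endian bytes:
  [0]=0x55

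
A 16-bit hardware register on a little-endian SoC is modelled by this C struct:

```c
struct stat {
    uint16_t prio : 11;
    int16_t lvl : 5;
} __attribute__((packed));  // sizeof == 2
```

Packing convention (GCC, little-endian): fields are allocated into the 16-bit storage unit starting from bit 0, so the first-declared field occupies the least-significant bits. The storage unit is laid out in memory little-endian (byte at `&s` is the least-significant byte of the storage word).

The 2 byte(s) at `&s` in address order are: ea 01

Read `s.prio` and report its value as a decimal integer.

490

[0]=0xea [1]=0x01 (little-endian) → word 0x01ea
prio [0+:11] = (word>>0) & 0x7ff = 490  ←
lvl [11+:5] = (word>>11) & 0x1f = 0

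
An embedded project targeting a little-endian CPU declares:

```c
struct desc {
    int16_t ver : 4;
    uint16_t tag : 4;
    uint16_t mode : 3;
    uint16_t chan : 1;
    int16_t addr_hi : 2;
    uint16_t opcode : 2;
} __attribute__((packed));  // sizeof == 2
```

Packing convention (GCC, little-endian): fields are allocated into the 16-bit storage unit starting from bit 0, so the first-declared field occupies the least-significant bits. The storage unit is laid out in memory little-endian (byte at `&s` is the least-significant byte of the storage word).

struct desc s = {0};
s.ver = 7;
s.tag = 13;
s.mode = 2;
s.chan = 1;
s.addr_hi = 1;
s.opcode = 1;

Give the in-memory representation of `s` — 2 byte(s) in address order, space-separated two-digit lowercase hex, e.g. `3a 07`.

d7 5a

[0+:4] ver=7 & 0xf = 0x7; word=0x0007
[4+:4] tag=13 & 0xf = 0xd; word=0x00d7
[8+:3] mode=2 & 0x7 = 0x2; word=0x02d7
[11+:1] chan=1 & 0x1 = 0x1; word=0x0ad7
[12+:2] addr_hi=1 & 0x3 = 0x1; word=0x1ad7
[14+:2] opcode=1 & 0x3 = 0x1; word=0x5ad7
word = 0x5ad7 → little-endian bytes:
  [0]=0xd7  [1]=0x5a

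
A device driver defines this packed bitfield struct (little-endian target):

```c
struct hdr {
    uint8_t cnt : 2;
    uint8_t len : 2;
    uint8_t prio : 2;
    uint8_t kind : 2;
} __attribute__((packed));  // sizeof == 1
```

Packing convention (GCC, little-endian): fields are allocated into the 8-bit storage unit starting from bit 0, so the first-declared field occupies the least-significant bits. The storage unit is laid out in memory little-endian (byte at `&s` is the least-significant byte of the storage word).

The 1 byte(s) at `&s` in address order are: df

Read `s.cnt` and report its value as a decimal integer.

3

[0]=0xdf (little-endian) → word 0xdf
cnt:2 @ bit 0 → (0xdf>>0)&0x3 = 0x3  ←
len:2 @ bit 2 → (0xdf>>2)&0x3 = 0x3
prio:2 @ bit 4 → (0xdf>>4)&0x3 = 0x1
kind:2 @ bit 6 → (0xdf>>6)&0x3 = 0x3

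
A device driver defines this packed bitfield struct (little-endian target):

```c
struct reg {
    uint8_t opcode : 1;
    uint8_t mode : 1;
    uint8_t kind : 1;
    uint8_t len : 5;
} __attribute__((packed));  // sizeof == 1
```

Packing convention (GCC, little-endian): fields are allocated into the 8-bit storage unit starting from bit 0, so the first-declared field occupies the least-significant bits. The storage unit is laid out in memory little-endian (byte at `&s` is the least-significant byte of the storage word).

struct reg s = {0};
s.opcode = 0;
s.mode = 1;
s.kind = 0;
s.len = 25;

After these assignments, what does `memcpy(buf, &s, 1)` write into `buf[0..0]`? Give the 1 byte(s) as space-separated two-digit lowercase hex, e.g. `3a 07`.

opcode (1b) val=0 bits=0x0 at bit 0: 0x00
mode (1b) val=1 bits=0x1 at bit 1: 0x02
kind (1b) val=0 bits=0x0 at bit 2: 0x02
len (5b) val=25 bits=0x19 at bit 3: 0xca
word = 0xca → little-endian bytes:
  [0]=0xca

ca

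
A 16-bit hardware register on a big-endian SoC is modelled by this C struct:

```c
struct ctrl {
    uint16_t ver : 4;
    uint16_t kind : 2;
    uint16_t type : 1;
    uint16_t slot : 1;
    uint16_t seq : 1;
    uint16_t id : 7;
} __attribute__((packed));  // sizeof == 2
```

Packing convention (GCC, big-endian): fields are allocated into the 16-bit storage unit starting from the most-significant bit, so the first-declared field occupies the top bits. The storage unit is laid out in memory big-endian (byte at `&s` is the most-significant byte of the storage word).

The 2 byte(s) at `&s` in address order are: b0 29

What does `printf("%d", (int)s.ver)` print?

[0]=0xb0 [1]=0x29 (big-endian) → word 0xb029
ver [12+:4] = (word>>12) & 0xf = 11  ←
kind [10+:2] = (word>>10) & 0x3 = 0
type [9+:1] = (word>>9) & 0x1 = 0
slot [8+:1] = (word>>8) & 0x1 = 0
seq [7+:1] = (word>>7) & 0x1 = 0
id [0+:7] = (word>>0) & 0x7f = 41

11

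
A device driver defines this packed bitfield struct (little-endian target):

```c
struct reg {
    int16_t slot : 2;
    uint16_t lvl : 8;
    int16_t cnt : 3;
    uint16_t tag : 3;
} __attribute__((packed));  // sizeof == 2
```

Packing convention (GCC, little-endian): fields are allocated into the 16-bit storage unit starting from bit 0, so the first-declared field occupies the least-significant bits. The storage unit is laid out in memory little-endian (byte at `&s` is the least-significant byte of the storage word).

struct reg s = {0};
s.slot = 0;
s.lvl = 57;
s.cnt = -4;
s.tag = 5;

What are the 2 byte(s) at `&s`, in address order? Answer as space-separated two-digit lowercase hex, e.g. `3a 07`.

e4 b0

slot (2b) val=0 bits=0x0 at bit 0: 0x0000
lvl (8b) val=57 bits=0x39 at bit 2: 0x00e4
cnt (3b) val=-4 bits=0x4 at bit 10: 0x10e4
tag (3b) val=5 bits=0x5 at bit 13: 0xb0e4
word = 0xb0e4 → little-endian bytes:
  [0]=0xe4  [1]=0xb0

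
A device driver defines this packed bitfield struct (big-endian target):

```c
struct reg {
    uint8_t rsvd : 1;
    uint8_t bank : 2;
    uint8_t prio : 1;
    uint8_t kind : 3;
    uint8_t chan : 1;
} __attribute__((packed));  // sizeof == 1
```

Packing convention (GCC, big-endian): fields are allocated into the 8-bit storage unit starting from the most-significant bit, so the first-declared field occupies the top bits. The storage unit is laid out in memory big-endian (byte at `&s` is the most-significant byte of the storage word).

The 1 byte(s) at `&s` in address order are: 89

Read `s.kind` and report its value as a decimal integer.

[0]=0x89 (big-endian) → word 0x89
rsvd:1 @ bit 7 → (0x89>>7)&0x1 = 0x1
bank:2 @ bit 5 → (0x89>>5)&0x3 = 0x0
prio:1 @ bit 4 → (0x89>>4)&0x1 = 0x0
kind:3 @ bit 1 → (0x89>>1)&0x7 = 0x4  ←
chan:1 @ bit 0 → (0x89>>0)&0x1 = 0x1

4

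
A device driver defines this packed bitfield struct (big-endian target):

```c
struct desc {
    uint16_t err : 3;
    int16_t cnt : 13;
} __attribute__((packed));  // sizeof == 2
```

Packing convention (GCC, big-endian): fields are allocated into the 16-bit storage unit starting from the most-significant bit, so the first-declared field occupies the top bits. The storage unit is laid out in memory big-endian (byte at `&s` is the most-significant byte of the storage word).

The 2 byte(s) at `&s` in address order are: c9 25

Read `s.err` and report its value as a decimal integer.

[0]=0xc9 [1]=0x25 (big-endian) → word 0xc925
err [13+:3] = (word>>13) & 0x7 = 6  ←
cnt [0+:13] = (word>>0) & 0x1fff = 2341

6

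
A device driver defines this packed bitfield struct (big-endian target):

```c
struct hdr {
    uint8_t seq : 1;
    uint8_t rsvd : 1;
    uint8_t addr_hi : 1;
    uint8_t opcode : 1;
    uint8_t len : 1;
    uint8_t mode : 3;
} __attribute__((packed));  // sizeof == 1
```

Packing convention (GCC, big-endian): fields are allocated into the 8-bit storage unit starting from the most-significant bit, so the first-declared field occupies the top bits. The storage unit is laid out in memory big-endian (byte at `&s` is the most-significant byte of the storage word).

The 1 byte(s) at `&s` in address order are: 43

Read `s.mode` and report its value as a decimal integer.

[0]=0x43 (big-endian) → word 0x43
seq:1 @ bit 7 → (0x43>>7)&0x1 = 0x0
rsvd:1 @ bit 6 → (0x43>>6)&0x1 = 0x1
addr_hi:1 @ bit 5 → (0x43>>5)&0x1 = 0x0
opcode:1 @ bit 4 → (0x43>>4)&0x1 = 0x0
len:1 @ bit 3 → (0x43>>3)&0x1 = 0x0
mode:3 @ bit 0 → (0x43>>0)&0x7 = 0x3  ←

3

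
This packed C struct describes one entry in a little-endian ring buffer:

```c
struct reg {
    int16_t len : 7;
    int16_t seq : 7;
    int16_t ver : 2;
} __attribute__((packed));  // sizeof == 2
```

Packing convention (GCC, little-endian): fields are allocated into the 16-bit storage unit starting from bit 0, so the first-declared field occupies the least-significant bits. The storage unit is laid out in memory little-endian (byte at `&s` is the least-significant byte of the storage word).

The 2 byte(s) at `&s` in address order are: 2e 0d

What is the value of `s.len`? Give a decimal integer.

[0]=0x2e [1]=0x0d (little-endian) → word 0x0d2e
len:7 @ bit 0 → (0x0d2e>>0)&0x7f = 0x2e  ←
seq:7 @ bit 7 → (0x0d2e>>7)&0x7f = 0x1a
ver:2 @ bit 14 → (0x0d2e>>14)&0x3 = 0x0
len signed 7b, MSB=0: value = 46

46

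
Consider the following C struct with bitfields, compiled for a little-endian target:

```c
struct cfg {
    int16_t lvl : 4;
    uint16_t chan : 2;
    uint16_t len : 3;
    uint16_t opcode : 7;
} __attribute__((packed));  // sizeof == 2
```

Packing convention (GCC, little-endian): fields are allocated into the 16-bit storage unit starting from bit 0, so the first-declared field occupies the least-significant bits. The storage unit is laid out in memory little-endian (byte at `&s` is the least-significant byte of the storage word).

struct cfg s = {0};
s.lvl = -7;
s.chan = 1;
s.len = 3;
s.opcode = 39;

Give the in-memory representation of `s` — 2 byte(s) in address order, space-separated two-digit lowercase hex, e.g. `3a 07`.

lvl (4b) val=-7 bits=0x9 at bit 0: 0x0009
chan (2b) val=1 bits=0x1 at bit 4: 0x0019
len (3b) val=3 bits=0x3 at bit 6: 0x00d9
opcode (7b) val=39 bits=0x27 at bit 9: 0x4ed9
word = 0x4ed9 → little-endian bytes:
  [0]=0xd9  [1]=0x4e

d9 4e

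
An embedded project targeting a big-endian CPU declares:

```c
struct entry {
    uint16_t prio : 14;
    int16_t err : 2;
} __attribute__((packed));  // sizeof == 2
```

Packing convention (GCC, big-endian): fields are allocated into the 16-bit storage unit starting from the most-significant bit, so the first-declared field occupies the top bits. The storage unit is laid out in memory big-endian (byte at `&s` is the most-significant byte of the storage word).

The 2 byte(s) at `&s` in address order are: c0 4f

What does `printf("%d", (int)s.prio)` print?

12307

[0]=0xc0 [1]=0x4f (big-endian) → word 0xc04f
prio [2+:14] = (word>>2) & 0x3fff = 12307  ←
err [0+:2] = (word>>0) & 0x3 = 3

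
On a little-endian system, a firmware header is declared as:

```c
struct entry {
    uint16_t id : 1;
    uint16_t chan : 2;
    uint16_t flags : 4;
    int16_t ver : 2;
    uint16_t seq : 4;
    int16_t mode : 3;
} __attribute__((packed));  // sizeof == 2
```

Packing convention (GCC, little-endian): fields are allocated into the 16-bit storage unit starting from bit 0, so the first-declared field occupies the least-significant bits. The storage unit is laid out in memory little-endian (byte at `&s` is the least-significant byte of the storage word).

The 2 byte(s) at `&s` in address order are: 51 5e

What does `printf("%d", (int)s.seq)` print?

[0]=0x51 [1]=0x5e (little-endian) → word 0x5e51
id [0+:1] = (word>>0) & 0x1 = 1
chan [1+:2] = (word>>1) & 0x3 = 0
flags [3+:4] = (word>>3) & 0xf = 10
ver [7+:2] = (word>>7) & 0x3 = 0
seq [9+:4] = (word>>9) & 0xf = 15  ←
mode [13+:3] = (word>>13) & 0x7 = 2

15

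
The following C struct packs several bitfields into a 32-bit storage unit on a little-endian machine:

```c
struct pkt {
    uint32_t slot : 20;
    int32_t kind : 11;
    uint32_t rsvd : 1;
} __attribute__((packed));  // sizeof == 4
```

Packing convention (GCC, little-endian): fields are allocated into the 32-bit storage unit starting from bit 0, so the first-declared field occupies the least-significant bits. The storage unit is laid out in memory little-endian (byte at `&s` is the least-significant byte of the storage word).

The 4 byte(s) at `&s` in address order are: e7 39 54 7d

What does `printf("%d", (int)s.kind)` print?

[0]=0xe7 [1]=0x39 [2]=0x54 [3]=0x7d (little-endian) → word 0x7d5439e7
slot [0+:20] = (word>>0) & 0xfffff = 276967
kind [20+:11] = (word>>20) & 0x7ff = 2005  ←
rsvd [31+:1] = (word>>31) & 0x1 = 0
kind signed 11b, MSB=1: 2005 - 2048 = -43

-43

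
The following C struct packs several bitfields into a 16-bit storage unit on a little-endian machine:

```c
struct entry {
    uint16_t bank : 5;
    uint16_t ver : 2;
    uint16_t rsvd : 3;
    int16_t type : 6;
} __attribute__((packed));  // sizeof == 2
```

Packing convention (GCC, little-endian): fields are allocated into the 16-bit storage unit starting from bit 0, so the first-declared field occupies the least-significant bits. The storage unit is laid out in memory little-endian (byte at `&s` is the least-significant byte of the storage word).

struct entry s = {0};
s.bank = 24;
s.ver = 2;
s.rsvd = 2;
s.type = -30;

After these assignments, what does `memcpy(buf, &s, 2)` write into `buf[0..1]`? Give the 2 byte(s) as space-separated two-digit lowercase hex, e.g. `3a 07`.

bank:5 = 24 → 0x18 << 0 → word 0x0018
ver:2 = 2 → 0x2 << 5 → word 0x0058
rsvd:3 = 2 → 0x2 << 7 → word 0x0158
type:6 = -30 → 0x22 << 10 → word 0x8958
word = 0x8958 → little-endian bytes:
  [0]=0x58  [1]=0x89

58 89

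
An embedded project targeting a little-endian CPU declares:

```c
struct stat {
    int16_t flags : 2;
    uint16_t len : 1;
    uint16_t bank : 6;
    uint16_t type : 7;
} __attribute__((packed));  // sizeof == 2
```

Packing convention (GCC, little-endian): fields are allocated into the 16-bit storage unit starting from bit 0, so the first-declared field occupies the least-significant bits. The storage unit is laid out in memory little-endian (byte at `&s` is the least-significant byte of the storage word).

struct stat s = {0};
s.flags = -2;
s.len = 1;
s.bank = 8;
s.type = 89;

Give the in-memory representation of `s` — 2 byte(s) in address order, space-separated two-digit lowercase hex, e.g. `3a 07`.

flags:2 = -2 → 0x2 << 0 → word 0x0002
len:1 = 1 → 0x1 << 2 → word 0x0006
bank:6 = 8 → 0x8 << 3 → word 0x0046
type:7 = 89 → 0x59 << 9 → word 0xb246
word = 0xb246 → little-endian bytes:
  [0]=0x46  [1]=0xb2

46 b2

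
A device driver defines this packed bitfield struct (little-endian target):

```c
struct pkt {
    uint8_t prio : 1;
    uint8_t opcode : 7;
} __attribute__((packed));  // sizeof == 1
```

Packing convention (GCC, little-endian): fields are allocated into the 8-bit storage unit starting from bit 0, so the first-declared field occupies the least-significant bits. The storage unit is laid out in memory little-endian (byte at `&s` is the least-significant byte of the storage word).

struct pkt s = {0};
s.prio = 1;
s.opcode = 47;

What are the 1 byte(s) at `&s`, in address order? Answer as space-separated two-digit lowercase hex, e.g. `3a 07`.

5f

[0+:1] prio=1 & 0x1 = 0x1; word=0x01
[1+:7] opcode=47 & 0x7f = 0x2f; word=0x5f
word = 0x5f → little-endian bytes:
  [0]=0x5f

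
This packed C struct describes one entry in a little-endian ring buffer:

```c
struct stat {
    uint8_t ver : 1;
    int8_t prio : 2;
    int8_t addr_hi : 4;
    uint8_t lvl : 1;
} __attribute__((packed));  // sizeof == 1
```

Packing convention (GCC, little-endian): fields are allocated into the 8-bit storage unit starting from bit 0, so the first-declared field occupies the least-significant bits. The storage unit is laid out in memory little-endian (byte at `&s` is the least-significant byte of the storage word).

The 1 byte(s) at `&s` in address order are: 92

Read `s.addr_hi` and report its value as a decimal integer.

2

[0]=0x92 (little-endian) → word 0x92
ver:1 @ bit 0 → (0x92>>0)&0x1 = 0x0
prio:2 @ bit 1 → (0x92>>1)&0x3 = 0x1
addr_hi:4 @ bit 3 → (0x92>>3)&0xf = 0x2  ←
lvl:1 @ bit 7 → (0x92>>7)&0x1 = 0x1
addr_hi signed 4b, MSB=0: value = 2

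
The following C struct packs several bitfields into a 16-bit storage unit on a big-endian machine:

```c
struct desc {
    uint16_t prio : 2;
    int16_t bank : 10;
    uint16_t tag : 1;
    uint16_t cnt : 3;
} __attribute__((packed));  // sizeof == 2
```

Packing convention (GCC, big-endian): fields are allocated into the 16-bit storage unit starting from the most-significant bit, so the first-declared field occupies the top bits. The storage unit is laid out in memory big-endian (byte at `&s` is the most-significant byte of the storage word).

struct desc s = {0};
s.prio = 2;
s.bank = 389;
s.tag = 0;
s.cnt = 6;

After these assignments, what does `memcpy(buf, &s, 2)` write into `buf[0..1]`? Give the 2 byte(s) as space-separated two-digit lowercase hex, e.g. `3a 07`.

98 56

[14+:2] prio=2 & 0x3 = 0x2; word=0x8000
[4+:10] bank=389 & 0x3ff = 0x185; word=0x9850
[3+:1] tag=0 & 0x1 = 0x0; word=0x9850
[0+:3] cnt=6 & 0x7 = 0x6; word=0x9856
word = 0x9856 → big-endian bytes:
  [0]=0x98  [1]=0x56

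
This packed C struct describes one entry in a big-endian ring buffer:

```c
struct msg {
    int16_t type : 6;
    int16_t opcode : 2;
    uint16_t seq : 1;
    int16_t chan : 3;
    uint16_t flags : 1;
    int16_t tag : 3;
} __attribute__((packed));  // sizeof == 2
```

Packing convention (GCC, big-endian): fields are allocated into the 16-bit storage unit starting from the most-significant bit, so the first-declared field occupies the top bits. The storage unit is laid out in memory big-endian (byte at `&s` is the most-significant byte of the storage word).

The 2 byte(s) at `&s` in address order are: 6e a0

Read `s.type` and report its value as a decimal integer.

27

[0]=0x6e [1]=0xa0 (big-endian) → word 0x6ea0
type:6 @ bit 10 → (0x6ea0>>10)&0x3f = 0x1b  ←
opcode:2 @ bit 8 → (0x6ea0>>8)&0x3 = 0x2
seq:1 @ bit 7 → (0x6ea0>>7)&0x1 = 0x1
chan:3 @ bit 4 → (0x6ea0>>4)&0x7 = 0x2
flags:1 @ bit 3 → (0x6ea0>>3)&0x1 = 0x0
tag:3 @ bit 0 → (0x6ea0>>0)&0x7 = 0x0
type signed 6b, MSB=0: value = 27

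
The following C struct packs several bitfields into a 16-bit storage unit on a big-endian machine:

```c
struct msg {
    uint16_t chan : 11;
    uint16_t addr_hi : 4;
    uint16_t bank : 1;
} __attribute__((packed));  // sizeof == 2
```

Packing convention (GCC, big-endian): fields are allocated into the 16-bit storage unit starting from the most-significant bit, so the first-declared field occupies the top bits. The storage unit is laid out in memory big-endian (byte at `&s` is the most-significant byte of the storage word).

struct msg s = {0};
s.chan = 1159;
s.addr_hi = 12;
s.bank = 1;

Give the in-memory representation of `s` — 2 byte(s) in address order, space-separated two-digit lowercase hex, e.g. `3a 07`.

90 f9

chan (11b) val=1159 bits=0x487 at bit 5: 0x90e0
addr_hi (4b) val=12 bits=0xc at bit 1: 0x90f8
bank (1b) val=1 bits=0x1 at bit 0: 0x90f9
word = 0x90f9 → big-endian bytes:
  [0]=0x90  [1]=0xf9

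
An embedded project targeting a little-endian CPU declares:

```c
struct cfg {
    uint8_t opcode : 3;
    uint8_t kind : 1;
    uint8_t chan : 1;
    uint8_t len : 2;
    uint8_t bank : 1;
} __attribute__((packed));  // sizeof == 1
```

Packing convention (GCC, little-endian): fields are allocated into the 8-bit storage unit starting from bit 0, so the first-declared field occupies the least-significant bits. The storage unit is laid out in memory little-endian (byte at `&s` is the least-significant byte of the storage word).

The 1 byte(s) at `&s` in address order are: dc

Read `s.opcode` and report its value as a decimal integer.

[0]=0xdc (little-endian) → word 0xdc
opcode:3 @ bit 0 → (0xdc>>0)&0x7 = 0x4  ←
kind:1 @ bit 3 → (0xdc>>3)&0x1 = 0x1
chan:1 @ bit 4 → (0xdc>>4)&0x1 = 0x1
len:2 @ bit 5 → (0xdc>>5)&0x3 = 0x2
bank:1 @ bit 7 → (0xdc>>7)&0x1 = 0x1

4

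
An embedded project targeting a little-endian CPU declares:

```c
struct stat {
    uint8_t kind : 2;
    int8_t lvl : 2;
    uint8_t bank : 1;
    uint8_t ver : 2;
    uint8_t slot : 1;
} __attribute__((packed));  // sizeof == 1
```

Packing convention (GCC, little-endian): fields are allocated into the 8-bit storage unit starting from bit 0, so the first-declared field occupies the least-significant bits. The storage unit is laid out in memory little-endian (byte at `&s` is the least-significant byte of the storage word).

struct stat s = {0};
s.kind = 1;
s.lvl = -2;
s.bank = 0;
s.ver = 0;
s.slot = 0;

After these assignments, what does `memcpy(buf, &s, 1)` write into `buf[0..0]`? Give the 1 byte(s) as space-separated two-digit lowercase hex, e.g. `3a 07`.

kind (2b) val=1 bits=0x1 at bit 0: 0x01
lvl (2b) val=-2 bits=0x2 at bit 2: 0x09
bank (1b) val=0 bits=0x0 at bit 4: 0x09
ver (2b) val=0 bits=0x0 at bit 5: 0x09
slot (1b) val=0 bits=0x0 at bit 7: 0x09
word = 0x09 → little-endian bytes:
  [0]=0x09

09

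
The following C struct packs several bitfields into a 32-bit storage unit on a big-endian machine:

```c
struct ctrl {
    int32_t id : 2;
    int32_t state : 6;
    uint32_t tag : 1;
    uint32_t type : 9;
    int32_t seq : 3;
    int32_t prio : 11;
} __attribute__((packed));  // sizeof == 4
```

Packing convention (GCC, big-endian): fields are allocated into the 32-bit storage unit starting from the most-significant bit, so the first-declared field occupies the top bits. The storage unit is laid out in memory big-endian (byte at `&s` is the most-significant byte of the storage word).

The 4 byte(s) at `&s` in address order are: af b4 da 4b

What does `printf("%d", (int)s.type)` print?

[0]=0xaf [1]=0xb4 [2]=0xda [3]=0x4b (big-endian) → word 0xafb4da4b
id:2 @ bit 30 → (0xafb4da4b>>30)&0x3 = 0x2
state:6 @ bit 24 → (0xafb4da4b>>24)&0x3f = 0x2f
tag:1 @ bit 23 → (0xafb4da4b>>23)&0x1 = 0x1
type:9 @ bit 14 → (0xafb4da4b>>14)&0x1ff = 0xd3  ←
seq:3 @ bit 11 → (0xafb4da4b>>11)&0x7 = 0x3
prio:11 @ bit 0 → (0xafb4da4b>>0)&0x7ff = 0x24b

211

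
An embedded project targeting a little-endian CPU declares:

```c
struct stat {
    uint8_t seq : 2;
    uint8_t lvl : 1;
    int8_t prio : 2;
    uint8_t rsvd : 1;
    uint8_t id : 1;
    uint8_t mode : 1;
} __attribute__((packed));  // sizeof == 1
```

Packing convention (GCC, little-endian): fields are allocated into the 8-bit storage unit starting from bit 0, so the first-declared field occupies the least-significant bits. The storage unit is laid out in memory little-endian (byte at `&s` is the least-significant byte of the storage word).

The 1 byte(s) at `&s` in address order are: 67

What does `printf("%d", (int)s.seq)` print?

[0]=0x67 (little-endian) → word 0x67
seq:2 @ bit 0 → (0x67>>0)&0x3 = 0x3  ←
lvl:1 @ bit 2 → (0x67>>2)&0x1 = 0x1
prio:2 @ bit 3 → (0x67>>3)&0x3 = 0x0
rsvd:1 @ bit 5 → (0x67>>5)&0x1 = 0x1
id:1 @ bit 6 → (0x67>>6)&0x1 = 0x1
mode:1 @ bit 7 → (0x67>>7)&0x1 = 0x0

3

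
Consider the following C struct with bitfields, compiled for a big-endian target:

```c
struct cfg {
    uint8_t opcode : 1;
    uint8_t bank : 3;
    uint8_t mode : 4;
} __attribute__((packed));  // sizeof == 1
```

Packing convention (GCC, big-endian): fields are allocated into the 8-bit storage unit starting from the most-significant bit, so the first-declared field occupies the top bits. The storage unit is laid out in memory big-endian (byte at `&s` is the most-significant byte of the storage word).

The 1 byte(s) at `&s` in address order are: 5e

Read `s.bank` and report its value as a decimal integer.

[0]=0x5e (big-endian) → word 0x5e
opcode:1 @ bit 7 → (0x5e>>7)&0x1 = 0x0
bank:3 @ bit 4 → (0x5e>>4)&0x7 = 0x5  ←
mode:4 @ bit 0 → (0x5e>>0)&0xf = 0xe

5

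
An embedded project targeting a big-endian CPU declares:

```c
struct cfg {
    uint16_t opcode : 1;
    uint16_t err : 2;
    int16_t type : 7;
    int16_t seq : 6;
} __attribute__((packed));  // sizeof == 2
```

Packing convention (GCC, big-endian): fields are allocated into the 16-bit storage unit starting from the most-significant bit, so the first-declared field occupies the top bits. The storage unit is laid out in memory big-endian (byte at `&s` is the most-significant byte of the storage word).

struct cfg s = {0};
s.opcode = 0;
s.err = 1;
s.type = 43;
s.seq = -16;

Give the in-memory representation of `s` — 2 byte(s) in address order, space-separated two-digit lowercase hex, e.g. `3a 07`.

opcode:1 = 0 → 0x0 << 15 → word 0x0000
err:2 = 1 → 0x1 << 13 → word 0x2000
type:7 = 43 → 0x2b << 6 → word 0x2ac0
seq:6 = -16 → 0x30 << 0 → word 0x2af0
word = 0x2af0 → big-endian bytes:
  [0]=0x2a  [1]=0xf0

2a f0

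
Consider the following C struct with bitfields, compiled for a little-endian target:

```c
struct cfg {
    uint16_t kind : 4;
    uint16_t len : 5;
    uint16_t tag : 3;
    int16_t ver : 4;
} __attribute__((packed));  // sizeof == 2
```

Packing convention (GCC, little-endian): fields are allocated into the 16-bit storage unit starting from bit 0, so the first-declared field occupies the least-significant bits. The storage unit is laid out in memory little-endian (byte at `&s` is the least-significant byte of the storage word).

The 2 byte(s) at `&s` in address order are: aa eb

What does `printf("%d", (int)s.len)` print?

26

[0]=0xaa [1]=0xeb (little-endian) → word 0xebaa
kind:4 @ bit 0 → (0xebaa>>0)&0xf = 0xa
len:5 @ bit 4 → (0xebaa>>4)&0x1f = 0x1a  ←
tag:3 @ bit 9 → (0xebaa>>9)&0x7 = 0x5
ver:4 @ bit 12 → (0xebaa>>12)&0xf = 0xe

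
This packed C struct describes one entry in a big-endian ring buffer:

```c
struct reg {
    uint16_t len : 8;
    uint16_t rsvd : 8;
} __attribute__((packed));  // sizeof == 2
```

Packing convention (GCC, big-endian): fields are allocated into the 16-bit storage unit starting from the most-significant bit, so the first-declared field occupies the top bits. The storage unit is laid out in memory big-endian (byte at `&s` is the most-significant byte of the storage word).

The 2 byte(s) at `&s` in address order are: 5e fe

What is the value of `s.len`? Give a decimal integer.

[0]=0x5e [1]=0xfe (big-endian) → word 0x5efe
len [8+:8] = (word>>8) & 0xff = 94  ←
rsvd [0+:8] = (word>>0) & 0xff = 254

94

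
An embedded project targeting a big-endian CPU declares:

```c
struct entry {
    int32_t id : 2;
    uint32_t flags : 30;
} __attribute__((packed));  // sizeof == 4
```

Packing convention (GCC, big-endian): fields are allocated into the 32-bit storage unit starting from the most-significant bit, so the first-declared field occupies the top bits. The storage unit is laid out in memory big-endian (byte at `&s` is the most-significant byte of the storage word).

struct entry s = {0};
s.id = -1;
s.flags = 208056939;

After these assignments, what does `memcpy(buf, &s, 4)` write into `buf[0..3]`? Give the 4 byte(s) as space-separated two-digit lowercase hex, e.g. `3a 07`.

id (2b) val=-1 bits=0x3 at bit 30: 0xc0000000
flags (30b) val=208056939 bits=0xc66b26b at bit 0: 0xcc66b26b
word = 0xcc66b26b → big-endian bytes:
  [0]=0xcc  [1]=0x66  [2]=0xb2  [3]=0x6b

cc 66 b2 6b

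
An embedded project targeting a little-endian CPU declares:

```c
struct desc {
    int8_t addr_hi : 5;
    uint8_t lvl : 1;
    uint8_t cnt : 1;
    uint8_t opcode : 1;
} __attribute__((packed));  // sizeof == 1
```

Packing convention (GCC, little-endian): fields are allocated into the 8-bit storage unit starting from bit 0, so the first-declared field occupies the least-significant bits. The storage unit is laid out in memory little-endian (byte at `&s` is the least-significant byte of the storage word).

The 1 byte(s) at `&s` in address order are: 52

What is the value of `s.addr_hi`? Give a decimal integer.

-14

[0]=0x52 (little-endian) → word 0x52
addr_hi [0+:5] = (word>>0) & 0x1f = 18  ←
lvl [5+:1] = (word>>5) & 0x1 = 0
cnt [6+:1] = (word>>6) & 0x1 = 1
opcode [7+:1] = (word>>7) & 0x1 = 0
addr_hi signed 5b, MSB=1: 18 - 32 = -14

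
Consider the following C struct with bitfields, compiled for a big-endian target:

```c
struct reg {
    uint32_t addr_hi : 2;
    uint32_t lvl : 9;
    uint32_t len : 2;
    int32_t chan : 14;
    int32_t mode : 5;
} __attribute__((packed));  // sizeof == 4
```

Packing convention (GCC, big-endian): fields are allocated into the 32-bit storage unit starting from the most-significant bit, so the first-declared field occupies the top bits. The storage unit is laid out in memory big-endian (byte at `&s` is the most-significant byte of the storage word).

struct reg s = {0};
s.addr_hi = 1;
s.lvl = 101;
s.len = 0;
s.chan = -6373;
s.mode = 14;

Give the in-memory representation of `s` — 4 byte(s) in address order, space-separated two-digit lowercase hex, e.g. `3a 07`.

addr_hi (2b) val=1 bits=0x1 at bit 30: 0x40000000
lvl (9b) val=101 bits=0x65 at bit 21: 0x4ca00000
len (2b) val=0 bits=0x0 at bit 19: 0x4ca00000
chan (14b) val=-6373 bits=0x271b at bit 5: 0x4ca4e360
mode (5b) val=14 bits=0xe at bit 0: 0x4ca4e36e
word = 0x4ca4e36e → big-endian bytes:
  [0]=0x4c  [1]=0xa4  [2]=0xe3  [3]=0x6e

4c a4 e3 6e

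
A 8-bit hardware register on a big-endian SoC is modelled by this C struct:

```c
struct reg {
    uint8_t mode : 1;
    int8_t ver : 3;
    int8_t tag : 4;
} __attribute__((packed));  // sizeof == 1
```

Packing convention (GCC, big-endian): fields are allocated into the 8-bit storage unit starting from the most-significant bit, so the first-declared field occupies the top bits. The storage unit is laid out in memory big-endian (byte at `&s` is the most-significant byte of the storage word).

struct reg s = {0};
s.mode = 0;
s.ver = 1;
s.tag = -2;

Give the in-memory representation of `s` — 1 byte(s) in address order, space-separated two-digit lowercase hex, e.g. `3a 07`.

1e

mode:1 = 0 → 0x0 << 7 → word 0x00
ver:3 = 1 → 0x1 << 4 → word 0x10
tag:4 = -2 → 0xe << 0 → word 0x1e
word = 0x1e → big-endian bytes:
  [0]=0x1e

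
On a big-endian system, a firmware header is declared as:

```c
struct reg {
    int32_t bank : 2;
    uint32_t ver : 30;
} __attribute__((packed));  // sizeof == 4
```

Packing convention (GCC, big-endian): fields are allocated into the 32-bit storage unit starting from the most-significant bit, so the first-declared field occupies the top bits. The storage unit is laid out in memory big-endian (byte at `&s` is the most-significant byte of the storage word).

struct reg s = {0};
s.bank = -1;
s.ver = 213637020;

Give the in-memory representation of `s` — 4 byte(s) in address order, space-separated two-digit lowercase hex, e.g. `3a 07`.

cc bb d7 9c

bank (2b) val=-1 bits=0x3 at bit 30: 0xc0000000
ver (30b) val=213637020 bits=0xcbbd79c at bit 0: 0xccbbd79c
word = 0xccbbd79c → big-endian bytes:
  [0]=0xcc  [1]=0xbb  [2]=0xd7  [3]=0x9c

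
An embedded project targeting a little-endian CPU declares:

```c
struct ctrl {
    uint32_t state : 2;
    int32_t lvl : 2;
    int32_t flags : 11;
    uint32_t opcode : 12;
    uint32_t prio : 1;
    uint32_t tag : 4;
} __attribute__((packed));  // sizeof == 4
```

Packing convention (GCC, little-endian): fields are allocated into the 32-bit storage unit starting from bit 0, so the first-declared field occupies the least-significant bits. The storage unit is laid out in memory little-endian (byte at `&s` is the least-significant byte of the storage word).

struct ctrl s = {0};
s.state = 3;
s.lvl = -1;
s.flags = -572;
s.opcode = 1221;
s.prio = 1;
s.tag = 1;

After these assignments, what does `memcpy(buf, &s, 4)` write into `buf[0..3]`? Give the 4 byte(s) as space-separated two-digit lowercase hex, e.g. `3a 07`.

state (2b) val=3 bits=0x3 at bit 0: 0x00000003
lvl (2b) val=-1 bits=0x3 at bit 2: 0x0000000f
flags (11b) val=-572 bits=0x5c4 at bit 4: 0x00005c4f
opcode (12b) val=1221 bits=0x4c5 at bit 15: 0x0262dc4f
prio (1b) val=1 bits=0x1 at bit 27: 0x0a62dc4f
tag (4b) val=1 bits=0x1 at bit 28: 0x1a62dc4f
word = 0x1a62dc4f → little-endian bytes:
  [0]=0x4f  [1]=0xdc  [2]=0x62  [3]=0x1a

4f dc 62 1a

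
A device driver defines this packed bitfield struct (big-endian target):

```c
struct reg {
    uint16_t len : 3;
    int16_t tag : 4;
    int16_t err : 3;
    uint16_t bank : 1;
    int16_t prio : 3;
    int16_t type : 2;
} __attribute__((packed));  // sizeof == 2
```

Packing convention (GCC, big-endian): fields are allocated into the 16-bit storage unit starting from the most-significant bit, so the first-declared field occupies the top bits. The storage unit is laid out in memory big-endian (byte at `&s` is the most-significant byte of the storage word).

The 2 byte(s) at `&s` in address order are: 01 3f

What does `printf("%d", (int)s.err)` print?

[0]=0x01 [1]=0x3f (big-endian) → word 0x013f
len:3 @ bit 13 → (0x013f>>13)&0x7 = 0x0
tag:4 @ bit 9 → (0x013f>>9)&0xf = 0x0
err:3 @ bit 6 → (0x013f>>6)&0x7 = 0x4  ←
bank:1 @ bit 5 → (0x013f>>5)&0x1 = 0x1
prio:3 @ bit 2 → (0x013f>>2)&0x7 = 0x7
type:2 @ bit 0 → (0x013f>>0)&0x3 = 0x3
err signed 3b, MSB=1: 4 - 8 = -4

-4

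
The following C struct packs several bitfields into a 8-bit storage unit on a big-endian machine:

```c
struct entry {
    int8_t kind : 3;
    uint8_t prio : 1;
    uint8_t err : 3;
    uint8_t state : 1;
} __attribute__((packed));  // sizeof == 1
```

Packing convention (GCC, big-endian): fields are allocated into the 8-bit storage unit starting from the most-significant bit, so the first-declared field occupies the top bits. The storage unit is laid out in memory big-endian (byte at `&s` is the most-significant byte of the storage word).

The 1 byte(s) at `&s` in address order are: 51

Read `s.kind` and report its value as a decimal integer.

2

[0]=0x51 (big-endian) → word 0x51
kind:3 @ bit 5 → (0x51>>5)&0x7 = 0x2  ←
prio:1 @ bit 4 → (0x51>>4)&0x1 = 0x1
err:3 @ bit 1 → (0x51>>1)&0x7 = 0x0
state:1 @ bit 0 → (0x51>>0)&0x1 = 0x1
kind signed 3b, MSB=0: value = 2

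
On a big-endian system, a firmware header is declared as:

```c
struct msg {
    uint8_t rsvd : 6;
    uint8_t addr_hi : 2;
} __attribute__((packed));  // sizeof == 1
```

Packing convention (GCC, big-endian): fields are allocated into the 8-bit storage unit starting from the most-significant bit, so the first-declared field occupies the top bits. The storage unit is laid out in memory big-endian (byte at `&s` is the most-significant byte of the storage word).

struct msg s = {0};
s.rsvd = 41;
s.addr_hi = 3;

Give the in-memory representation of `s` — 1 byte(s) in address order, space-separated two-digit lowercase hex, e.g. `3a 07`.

a7

[2+:6] rsvd=41 & 0x3f = 0x29; word=0xa4
[0+:2] addr_hi=3 & 0x3 = 0x3; word=0xa7
word = 0xa7 → big-endian bytes:
  [0]=0xa7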